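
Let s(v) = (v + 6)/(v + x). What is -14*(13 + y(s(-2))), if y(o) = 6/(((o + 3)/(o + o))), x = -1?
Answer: -238/5 ≈ -47.600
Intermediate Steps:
s(v) = (6 + v)/(-1 + v) (s(v) = (v + 6)/(v - 1) = (6 + v)/(-1 + v))
y(o) = 12*o/(3 + o) (y(o) = 6/(((3 + o)/((2*o)))) = 6/(((3 + o)*(1/(2*o)))) = 6/(((3 + o)/(2*o))) = 6*(2*o/(3 + o)) = 12*o/(3 + o))
-14*(13 + y(s(-2))) = -14*(13 + 12*((6 - 2)/(-1 - 2))/(3 + (6 - 2)/(-1 - 2))) = -14*(13 + 12*(4/(-3))/(3 + 4/(-3))) = -14*(13 + 12*(-1/3*4)/(3 - 1/3*4)) = -14*(13 + 12*(-4/3)/(3 - 4/3)) = -14*(13 + 12*(-4/3)/(5/3)) = -14*(13 + 12*(-4/3)*(3/5)) = -14*(13 - 48/5) = -14*17/5 = -238/5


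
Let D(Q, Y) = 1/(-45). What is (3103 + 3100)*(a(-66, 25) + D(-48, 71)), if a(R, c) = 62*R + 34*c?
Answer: -904961873/45 ≈ -2.0110e+7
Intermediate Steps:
a(R, c) = 34*c + 62*R
D(Q, Y) = -1/45
(3103 + 3100)*(a(-66, 25) + D(-48, 71)) = (3103 + 3100)*((34*25 + 62*(-66)) - 1/45) = 6203*((850 - 4092) - 1/45) = 6203*(-3242 - 1/45) = 6203*(-145891/45) = -904961873/45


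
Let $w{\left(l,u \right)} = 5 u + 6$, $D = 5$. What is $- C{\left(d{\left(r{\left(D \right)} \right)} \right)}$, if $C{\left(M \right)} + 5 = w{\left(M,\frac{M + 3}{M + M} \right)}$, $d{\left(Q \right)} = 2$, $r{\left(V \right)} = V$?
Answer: $- \frac{29}{4} \approx -7.25$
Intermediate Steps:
$w{\left(l,u \right)} = 6 + 5 u$
$C{\left(M \right)} = 1 + \frac{5 \left(3 + M\right)}{2 M}$ ($C{\left(M \right)} = -5 + \left(6 + 5 \frac{M + 3}{M + M}\right) = -5 + \left(6 + 5 \frac{3 + M}{2 M}\right) = -5 + \left(6 + \frac{5 \left(3 + M\right)}{2 M}\right) = 1 + \frac{5 \left(3 + M\right)}{2 M}$)
$- C{\left(d{\left(r{\left(D \right)} \right)} \right)} = - \frac{15 + 7 \cdot 2}{2 \cdot 2} = - \frac{15 + 14}{2 \cdot 2} = - \frac{29}{2 \cdot 2} = \left(-1\right) \frac{29}{4} = - \frac{29}{4}$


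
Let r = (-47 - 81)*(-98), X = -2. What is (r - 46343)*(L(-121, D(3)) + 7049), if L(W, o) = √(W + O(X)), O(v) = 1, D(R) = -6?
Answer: -238249151 - 67598*I*√30 ≈ -2.3825e+8 - 3.7025e+5*I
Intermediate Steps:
L(W, o) = √(1 + W) (L(W, o) = √(W + 1) = √(1 + W))
r = 12544 (r = -128*(-98) = 12544)
(r - 46343)*(L(-121, D(3)) + 7049) = (12544 - 46343)*(√(1 - 121) + 7049) = -33799*(√(-120) + 7049) = -33799*(2*I*√30 + 7049) = -33799*(7049 + 2*I*√30) = -238249151 - 67598*I*√30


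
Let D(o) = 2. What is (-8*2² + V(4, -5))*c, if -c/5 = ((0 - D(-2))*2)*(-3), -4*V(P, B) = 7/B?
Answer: 1899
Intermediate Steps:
V(P, B) = -7/(4*B)
c = -60 (c = -5*(0 - 1*2)*2*(-3) = -5*(0 - 2)*2*(-3) = -5*(-2*2)*(-3) = -(-20)*(-3) = -5*12 = -60)
(-8*2² + V(4, -5))*c = (-8*2² - 7/4/(-5))*(-60) = (-8*4 - 7/4*(-⅕))*(-60) = (-32 + 7/20)*(-60) = -633/20*(-60) = 1899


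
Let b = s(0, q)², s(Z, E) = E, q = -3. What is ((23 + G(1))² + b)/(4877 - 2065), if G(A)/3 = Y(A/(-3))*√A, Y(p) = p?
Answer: 493/2812 ≈ 0.17532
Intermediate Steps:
G(A) = -A^(3/2) (G(A) = 3*((A/(-3))*√A) = 3*((A*(-⅓))*√A) = 3*((-A/3)*√A) = 3*(-A^(3/2)/3) = -A^(3/2))
b = 9 (b = (-3)² = 9)
((23 + G(1))² + b)/(4877 - 2065) = ((23 - 1^(3/2))² + 9)/(4877 - 2065) = ((23 - 1*1)² + 9)/2812 = ((23 - 1)² + 9)*(1/2812) = (22² + 9)*(1/2812) = (484 + 9)*(1/2812) = 493*(1/2812) = 493/2812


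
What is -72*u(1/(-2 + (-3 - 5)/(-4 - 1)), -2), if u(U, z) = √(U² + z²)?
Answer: -36*√41 ≈ -230.51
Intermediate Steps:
-72*u(1/(-2 + (-3 - 5)/(-4 - 1)), -2) = -72*√((1/(-2 + (-3 - 5)/(-4 - 1)))² + (-2)²) = -72*√((1/(-2 - 8/(-5)))² + 4) = -72*√((1/(-2 - 8*(-⅕)))² + 4) = -72*√((1/(-2 + 8/5))² + 4) = -72*√((1/(-⅖))² + 4) = -72*√((-5/2)² + 4) = -72*√(25/4 + 4) = -36*√41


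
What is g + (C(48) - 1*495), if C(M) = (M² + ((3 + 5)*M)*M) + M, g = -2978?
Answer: 17311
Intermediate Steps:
C(M) = M + 9*M² (C(M) = (M² + (8*M)*M) + M = (M² + 8*M²) + M = 9*M² + M = M + 9*M²)
g + (C(48) - 1*495) = -2978 + (48*(1 + 9*48) - 1*495) = -2978 + (48*(1 + 432) - 495) = -2978 + (48*433 - 495) = -2978 + (20784 - 495) = -2978 + 20289 = 17311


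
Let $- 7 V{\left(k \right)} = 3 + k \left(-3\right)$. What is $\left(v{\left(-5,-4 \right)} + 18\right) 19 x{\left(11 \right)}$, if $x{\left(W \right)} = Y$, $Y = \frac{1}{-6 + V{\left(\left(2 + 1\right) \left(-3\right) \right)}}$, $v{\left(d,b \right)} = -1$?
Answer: $- \frac{2261}{72} \approx -31.403$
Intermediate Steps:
$V{\left(k \right)} = - \frac{3}{7} + \frac{3 k}{7}$ ($V{\left(k \right)} = - \frac{3 + k \left(-3\right)}{7} = - \frac{3 - 3 k}{7} = - \frac{3}{7} + \frac{3 k}{7}$)
$Y = - \frac{7}{72}$ ($Y = \frac{1}{-6 + \left(- \frac{3}{7} + \frac{3 \left(2 + 1\right) \left(-3\right)}{7}\right)} = \frac{1}{-6 + \left(- \frac{3}{7} + \frac{3 \cdot 3 \left(-3\right)}{7}\right)} = \frac{1}{-6 + \left(- \frac{3}{7} + \frac{3}{7} \left(-9\right)\right)} = \frac{1}{-6 - \frac{30}{7}} = \frac{1}{- \frac{72}{7}} = - \frac{7}{72} \approx -0.097222$)
$x{\left(W \right)} = - \frac{7}{72}$
$\left(v{\left(-5,-4 \right)} + 18\right) 19 x{\left(11 \right)} = \left(-1 + 18\right) 19 \left(- \frac{7}{72}\right) = 17 \cdot 19 \left(- \frac{7}{72}\right) = 323 \left(- \frac{7}{72}\right) = - \frac{2261}{72}$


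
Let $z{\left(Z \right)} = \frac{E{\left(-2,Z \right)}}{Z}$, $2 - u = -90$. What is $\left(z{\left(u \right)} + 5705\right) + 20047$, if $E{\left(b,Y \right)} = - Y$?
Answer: $25751$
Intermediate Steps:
$u = 92$ ($u = 2 - -90 = 2 + 90 = 92$)
$z{\left(Z \right)} = -1$ ($z{\left(Z \right)} = \frac{\left(-1\right) Z}{Z} = -1$)
$\left(z{\left(u \right)} + 5705\right) + 20047 = \left(-1 + 5705\right) + 20047 = 5704 + 20047 = 25751$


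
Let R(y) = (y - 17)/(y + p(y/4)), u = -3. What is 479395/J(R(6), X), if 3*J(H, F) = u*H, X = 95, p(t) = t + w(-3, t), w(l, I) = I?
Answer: 4314555/11 ≈ 3.9223e+5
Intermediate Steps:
p(t) = 2*t (p(t) = t + t = 2*t)
R(y) = 2*(-17 + y)/(3*y) (R(y) = (y - 17)/(y + 2*(y/4)) = (-17 + y)/(y + 2*(y*(¼))) = (-17 + y)/(y + 2*(y/4)) = (-17 + y)/(y + y/2) = (-17 + y)/((3*y/2)) = (-17 + y)*(2/(3*y)) = 2*(-17 + y)/(3*y))
J(H, F) = -H (J(H, F) = (-3*H)/3 = -H)
479395/J(R(6), X) = 479395/((-2*(-17 + 6)/(3*6))) = 479395/((-2*(-11)/(3*6))) = 479395/((-1*(-11/9))) = 479395/(11/9) = 479395*(9/11) = 4314555/11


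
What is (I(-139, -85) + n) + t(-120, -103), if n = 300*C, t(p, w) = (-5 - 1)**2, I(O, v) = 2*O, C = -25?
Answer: -7742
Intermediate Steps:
t(p, w) = 36 (t(p, w) = (-6)**2 = 36)
n = -7500 (n = 300*(-25) = -7500)
(I(-139, -85) + n) + t(-120, -103) = (2*(-139) - 7500) + 36 = (-278 - 7500) + 36 = -7778 + 36 = -7742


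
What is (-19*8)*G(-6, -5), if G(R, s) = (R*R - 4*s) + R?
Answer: -7600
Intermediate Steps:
G(R, s) = R + R² - 4*s (G(R, s) = (R² - 4*s) + R = R + R² - 4*s)
(-19*8)*G(-6, -5) = (-19*8)*(-6 + (-6)² - 4*(-5)) = -152*(-6 + 36 + 20) = -152*50 = -7600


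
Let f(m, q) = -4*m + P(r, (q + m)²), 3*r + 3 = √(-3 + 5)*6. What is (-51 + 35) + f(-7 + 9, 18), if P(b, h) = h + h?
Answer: 776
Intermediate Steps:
r = -1 + 2*√2 (r = -1 + (√(-3 + 5)*6)/3 = -1 + (√2*6)/3 = -1 + (6*√2)/3 = -1 + 2*√2 ≈ 1.8284)
P(b, h) = 2*h
f(m, q) = -4*m + 2*(m + q)² (f(m, q) = -4*m + 2*(q + m)² = -4*m + 2*(m + q)²)
(-51 + 35) + f(-7 + 9, 18) = (-51 + 35) + (-4*(-7 + 9) + 2*((-7 + 9) + 18)²) = -16 + (-4*2 + 2*(2 + 18)²) = -16 + (-8 + 2*20²) = -16 + (-8 + 2*400) = -16 + (-8 + 800) = -16 + 792 = 776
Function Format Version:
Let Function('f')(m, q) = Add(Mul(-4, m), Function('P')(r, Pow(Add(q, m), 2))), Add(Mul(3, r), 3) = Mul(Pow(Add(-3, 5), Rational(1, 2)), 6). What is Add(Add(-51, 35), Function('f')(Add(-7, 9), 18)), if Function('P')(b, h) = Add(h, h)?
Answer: 776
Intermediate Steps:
r = Add(-1, Mul(2, Pow(2, Rational(1, 2)))) (r = Add(-1, Mul(Rational(1, 3), Mul(Pow(Add(-3, 5), Rational(1, 2)), 6))) = Add(-1, Mul(Rational(1, 3), Mul(Pow(2, Rational(1, 2)), 6))) = Add(-1, Mul(Rational(1, 3), Mul(6, Pow(2, Rational(1, 2))))) = Add(-1, Mul(2, Pow(2, Rational(1, 2)))) ≈ 1.8284)
Function('P')(b, h) = Mul(2, h)
Function('f')(m, q) = Add(Mul(-4, m), Mul(2, Pow(Add(m, q), 2))) (Function('f')(m, q) = Add(Mul(-4, m), Mul(2, Pow(Add(q, m), 2))) = Add(Mul(-4, m), Mul(2, Pow(Add(m, q), 2))))
Add(Add(-51, 35), Function('f')(Add(-7, 9), 18)) = Add(Add(-51, 35), Add(Mul(-4, Add(-7, 9)), Mul(2, Pow(Add(Add(-7, 9), 18), 2)))) = Add(-16, Add(Mul(-4, 2), Mul(2, Pow(Add(2, 18), 2)))) = Add(-16, Add(-8, Mul(2, Pow(20, 2)))) = Add(-16, Add(-8, Mul(2, 400))) = Add(-16, Add(-8, 800)) = Add(-16, 792) = 776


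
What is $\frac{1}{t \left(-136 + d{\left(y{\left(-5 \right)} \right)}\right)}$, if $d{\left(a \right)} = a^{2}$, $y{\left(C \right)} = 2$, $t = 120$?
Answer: $- \frac{1}{15840} \approx -6.3131 \cdot 10^{-5}$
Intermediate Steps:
$\frac{1}{t \left(-136 + d{\left(y{\left(-5 \right)} \right)}\right)} = \frac{1}{120 \left(-136 + 2^{2}\right)} = \frac{1}{120 \left(-136 + 4\right)} = \frac{1}{120 \left(-132\right)} = \frac{1}{-15840} = - \frac{1}{15840}$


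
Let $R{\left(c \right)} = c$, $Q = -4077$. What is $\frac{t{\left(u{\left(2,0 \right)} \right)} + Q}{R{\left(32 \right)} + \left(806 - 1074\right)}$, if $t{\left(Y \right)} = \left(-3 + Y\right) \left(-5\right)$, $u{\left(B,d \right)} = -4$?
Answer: $\frac{2021}{118} \approx 17.127$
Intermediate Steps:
$t{\left(Y \right)} = 15 - 5 Y$
$\frac{t{\left(u{\left(2,0 \right)} \right)} + Q}{R{\left(32 \right)} + \left(806 - 1074\right)} = \frac{\left(15 - -20\right) - 4077}{32 + \left(806 - 1074\right)} = \frac{\left(15 + 20\right) - 4077}{32 - 268} = \frac{35 - 4077}{-236} = \left(-4042\right) \left(- \frac{1}{236}\right) = \frac{2021}{118}$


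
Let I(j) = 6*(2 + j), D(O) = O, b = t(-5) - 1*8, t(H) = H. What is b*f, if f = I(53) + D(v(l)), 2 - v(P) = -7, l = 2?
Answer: -4407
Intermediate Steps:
b = -13 (b = -5 - 1*8 = -5 - 8 = -13)
v(P) = 9 (v(P) = 2 - 1*(-7) = 2 + 7 = 9)
I(j) = 12 + 6*j
f = 339 (f = (12 + 6*53) + 9 = (12 + 318) + 9 = 330 + 9 = 339)
b*f = -13*339 = -4407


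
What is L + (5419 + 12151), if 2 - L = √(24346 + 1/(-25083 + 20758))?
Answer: 17572 - √18216285677/865 ≈ 17416.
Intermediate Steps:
L = 2 - √18216285677/865 (L = 2 - √(24346 + 1/(-25083 + 20758)) = 2 - √(24346 + 1/(-4325)) = 2 - √(24346 - 1/4325) = 2 - √(105296449/4325) = 2 - √18216285677/865 ≈ -154.03)
L + (5419 + 12151) = (2 - √18216285677/865) + (5419 + 12151) = (2 - √18216285677/865) + 17570 = 17572 - √18216285677/865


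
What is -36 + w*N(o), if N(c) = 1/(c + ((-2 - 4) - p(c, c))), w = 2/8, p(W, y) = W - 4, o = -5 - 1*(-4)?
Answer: -289/8 ≈ -36.125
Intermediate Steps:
o = -1 (o = -5 + 4 = -1)
p(W, y) = -4 + W
w = ¼ (w = 2*(⅛) = ¼ ≈ 0.25000)
N(c) = -½ (N(c) = 1/(c + ((-2 - 4) - (-4 + c))) = 1/(c + (-6 + (4 - c))) = 1/(c + (-2 - c)) = 1/(-2) = -½)
-36 + w*N(o) = -36 + (¼)*(-½) = -36 - ⅛ = -289/8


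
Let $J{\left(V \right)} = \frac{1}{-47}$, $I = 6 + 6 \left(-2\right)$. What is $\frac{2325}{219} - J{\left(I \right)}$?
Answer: $\frac{36498}{3431} \approx 10.638$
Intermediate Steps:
$I = -6$ ($I = 6 - 12 = -6$)
$J{\left(V \right)} = - \frac{1}{47}$
$\frac{2325}{219} - J{\left(I \right)} = \frac{2325}{219} - - \frac{1}{47} = 2325 \cdot \frac{1}{219} + \frac{1}{47} = \frac{775}{73} + \frac{1}{47} = \frac{36498}{3431}$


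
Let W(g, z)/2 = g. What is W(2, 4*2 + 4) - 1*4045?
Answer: -4041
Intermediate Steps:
W(g, z) = 2*g
W(2, 4*2 + 4) - 1*4045 = 2*2 - 1*4045 = 4 - 4045 = -4041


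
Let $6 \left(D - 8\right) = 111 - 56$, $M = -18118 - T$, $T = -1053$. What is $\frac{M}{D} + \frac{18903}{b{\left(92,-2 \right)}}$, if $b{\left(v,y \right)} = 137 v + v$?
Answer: $- \frac{432665477}{435896} \approx -992.59$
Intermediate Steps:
$b{\left(v,y \right)} = 138 v$
$M = -17065$ ($M = -18118 - -1053 = -18118 + 1053 = -17065$)
$D = \frac{103}{6}$ ($D = 8 + \frac{111 - 56}{6} = 8 + \frac{1}{6} \cdot 55 = 8 + \frac{55}{6} = \frac{103}{6} \approx 17.167$)
$\frac{M}{D} + \frac{18903}{b{\left(92,-2 \right)}} = - \frac{17065}{\frac{103}{6}} + \frac{18903}{138 \cdot 92} = \left(-17065\right) \frac{6}{103} + \frac{18903}{12696} = - \frac{102390}{103} + 18903 \cdot \frac{1}{12696} = - \frac{102390}{103} + \frac{6301}{4232} = - \frac{432665477}{435896}$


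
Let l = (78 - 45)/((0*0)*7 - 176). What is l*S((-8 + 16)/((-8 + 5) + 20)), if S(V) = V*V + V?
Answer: -75/578 ≈ -0.12976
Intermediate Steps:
S(V) = V + V² (S(V) = V² + V = V + V²)
l = -3/16 (l = 33/(0*7 - 176) = 33/(0 - 176) = 33/(-176) = 33*(-1/176) = -3/16 ≈ -0.18750)
l*S((-8 + 16)/((-8 + 5) + 20)) = -3*(-8 + 16)/((-8 + 5) + 20)*(1 + (-8 + 16)/((-8 + 5) + 20))/16 = -3*8/(-3 + 20)*(1 + 8/(-3 + 20))/16 = -3*8/17*(1 + 8/17)/16 = -3*8*(1/17)*(1 + 8*(1/17))/16 = -3*(1 + 8/17)/34 = -3*25/(34*17) = -3/16*200/289 = -75/578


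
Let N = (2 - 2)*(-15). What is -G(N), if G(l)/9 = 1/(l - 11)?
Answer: 9/11 ≈ 0.81818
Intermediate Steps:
N = 0 (N = 0*(-15) = 0)
G(l) = 9/(-11 + l) (G(l) = 9/(l - 11) = 9/(-11 + l))
-G(N) = -9/(-11 + 0) = -9/(-11) = -9*(-1)/11 = -1*(-9/11) = 9/11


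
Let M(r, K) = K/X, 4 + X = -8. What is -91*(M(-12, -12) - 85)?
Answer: 7644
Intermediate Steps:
X = -12 (X = -4 - 8 = -12)
M(r, K) = -K/12 (M(r, K) = K/(-12) = K*(-1/12) = -K/12)
-91*(M(-12, -12) - 85) = -91*(-1/12*(-12) - 85) = -91*(1 - 85) = -91*(-84) = 7644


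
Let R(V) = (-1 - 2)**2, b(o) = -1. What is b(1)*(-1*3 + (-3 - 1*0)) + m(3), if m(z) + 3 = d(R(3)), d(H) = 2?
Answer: 5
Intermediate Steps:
R(V) = 9 (R(V) = (-3)**2 = 9)
m(z) = -1 (m(z) = -3 + 2 = -1)
b(1)*(-1*3 + (-3 - 1*0)) + m(3) = -(-1*3 + (-3 - 1*0)) - 1 = -(-3 + (-3 + 0)) - 1 = -(-3 - 3) - 1 = -1*(-6) - 1 = 6 - 1 = 5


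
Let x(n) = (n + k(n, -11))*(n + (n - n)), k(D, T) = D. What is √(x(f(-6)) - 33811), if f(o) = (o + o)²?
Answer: √7661 ≈ 87.527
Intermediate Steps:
f(o) = 4*o² (f(o) = (2*o)² = 4*o²)
x(n) = 2*n² (x(n) = (n + n)*(n + (n - n)) = (2*n)*(n + 0) = (2*n)*n = 2*n²)
√(x(f(-6)) - 33811) = √(2*(4*(-6)²)² - 33811) = √(2*(4*36)² - 33811) = √(2*144² - 33811) = √(2*20736 - 33811) = √(41472 - 33811) = √7661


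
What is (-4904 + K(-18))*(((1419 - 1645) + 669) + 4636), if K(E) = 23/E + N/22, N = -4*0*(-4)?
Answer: -149483435/6 ≈ -2.4914e+7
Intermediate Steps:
N = 0 (N = 0*(-4) = 0)
K(E) = 23/E (K(E) = 23/E + 0/22 = 23/E + 0*(1/22) = 23/E + 0 = 23/E)
(-4904 + K(-18))*(((1419 - 1645) + 669) + 4636) = (-4904 + 23/(-18))*(((1419 - 1645) + 669) + 4636) = (-4904 + 23*(-1/18))*((-226 + 669) + 4636) = (-4904 - 23/18)*(443 + 4636) = -88295/18*5079 = -149483435/6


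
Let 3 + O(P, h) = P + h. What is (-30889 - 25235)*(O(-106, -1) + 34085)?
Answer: -1906812900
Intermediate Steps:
O(P, h) = -3 + P + h (O(P, h) = -3 + (P + h) = -3 + P + h)
(-30889 - 25235)*(O(-106, -1) + 34085) = (-30889 - 25235)*((-3 - 106 - 1) + 34085) = -56124*(-110 + 34085) = -56124*33975 = -1906812900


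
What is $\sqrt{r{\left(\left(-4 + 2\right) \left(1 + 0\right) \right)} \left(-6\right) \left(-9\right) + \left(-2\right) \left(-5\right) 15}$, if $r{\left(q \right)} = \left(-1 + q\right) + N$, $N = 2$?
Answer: $4 \sqrt{6} \approx 9.798$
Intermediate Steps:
$r{\left(q \right)} = 1 + q$ ($r{\left(q \right)} = \left(-1 + q\right) + 2 = 1 + q$)
$\sqrt{r{\left(\left(-4 + 2\right) \left(1 + 0\right) \right)} \left(-6\right) \left(-9\right) + \left(-2\right) \left(-5\right) 15} = \sqrt{\left(1 + \left(-4 + 2\right) \left(1 + 0\right)\right) \left(-6\right) \left(-9\right) + \left(-2\right) \left(-5\right) 15} = \sqrt{\left(1 - 2\right) \left(-6\right) \left(-9\right) + 10 \cdot 15} = \sqrt{\left(1 - 2\right) \left(-6\right) \left(-9\right) + 150} = \sqrt{\left(-1\right) \left(-6\right) \left(-9\right) + 150} = \sqrt{6 \left(-9\right) + 150} = \sqrt{-54 + 150} = \sqrt{96} = 4 \sqrt{6}$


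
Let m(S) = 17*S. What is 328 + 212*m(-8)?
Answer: -28504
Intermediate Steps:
328 + 212*m(-8) = 328 + 212*(17*(-8)) = 328 + 212*(-136) = 328 - 28832 = -28504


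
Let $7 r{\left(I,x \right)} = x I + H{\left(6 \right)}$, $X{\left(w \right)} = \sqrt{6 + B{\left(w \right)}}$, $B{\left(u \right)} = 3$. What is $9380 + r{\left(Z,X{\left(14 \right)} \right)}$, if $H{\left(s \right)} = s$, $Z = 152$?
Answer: $9446$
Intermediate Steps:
$X{\left(w \right)} = 3$ ($X{\left(w \right)} = \sqrt{6 + 3} = \sqrt{9} = 3$)
$r{\left(I,x \right)} = \frac{6}{7} + \frac{I x}{7}$ ($r{\left(I,x \right)} = \frac{x I + 6}{7} = \frac{I x + 6}{7} = \frac{6 + I x}{7} = \frac{6}{7} + \frac{I x}{7}$)
$9380 + r{\left(Z,X{\left(14 \right)} \right)} = 9380 + \left(\frac{6}{7} + \frac{1}{7} \cdot 152 \cdot 3\right) = 9380 + \left(\frac{6}{7} + \frac{456}{7}\right) = 9380 + 66 = 9446$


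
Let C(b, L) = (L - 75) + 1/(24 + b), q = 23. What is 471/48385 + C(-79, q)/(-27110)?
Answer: 168142807/14428890850 ≈ 0.011653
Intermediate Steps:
C(b, L) = -75 + L + 1/(24 + b) (C(b, L) = (-75 + L) + 1/(24 + b) = -75 + L + 1/(24 + b))
471/48385 + C(-79, q)/(-27110) = 471/48385 + ((-1799 - 75*(-79) + 24*23 + 23*(-79))/(24 - 79))/(-27110) = 471*(1/48385) + ((-1799 + 5925 + 552 - 1817)/(-55))*(-1/27110) = 471/48385 - 1/55*2861*(-1/27110) = 471/48385 - 2861/55*(-1/27110) = 471/48385 + 2861/1491050 = 168142807/14428890850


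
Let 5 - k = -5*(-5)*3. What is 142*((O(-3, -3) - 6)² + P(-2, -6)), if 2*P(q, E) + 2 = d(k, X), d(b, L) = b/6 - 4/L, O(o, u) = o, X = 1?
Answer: 30743/3 ≈ 10248.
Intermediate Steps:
k = -70 (k = 5 - (-5*(-5))*3 = 5 - 25*3 = 5 - 1*75 = 5 - 75 = -70)
d(b, L) = -4/L + b/6 (d(b, L) = b*(⅙) - 4/L = b/6 - 4/L = -4/L + b/6)
P(q, E) = -53/6 (P(q, E) = -1 + (-4/1 + (⅙)*(-70))/2 = -1 + (-4*1 - 35/3)/2 = -1 + (-4 - 35/3)/2 = -1 + (½)*(-47/3) = -1 - 47/6 = -53/6)
142*((O(-3, -3) - 6)² + P(-2, -6)) = 142*((-3 - 6)² - 53/6) = 142*((-9)² - 53/6) = 142*(81 - 53/6) = 142*(433/6) = 30743/3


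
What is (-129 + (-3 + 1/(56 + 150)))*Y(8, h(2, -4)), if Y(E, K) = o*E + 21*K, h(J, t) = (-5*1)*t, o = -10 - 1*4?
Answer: -4187414/103 ≈ -40655.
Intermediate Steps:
o = -14 (o = -10 - 4 = -14)
h(J, t) = -5*t
Y(E, K) = -14*E + 21*K
(-129 + (-3 + 1/(56 + 150)))*Y(8, h(2, -4)) = (-129 + (-3 + 1/(56 + 150)))*(-14*8 + 21*(-5*(-4))) = (-129 + (-3 + 1/206))*(-112 + 21*20) = (-129 + (-3 + 1/206))*(-112 + 420) = (-129 - 617/206)*308 = -27191/206*308 = -4187414/103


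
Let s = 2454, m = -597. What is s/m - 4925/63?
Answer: -1031609/12537 ≈ -82.285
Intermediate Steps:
s/m - 4925/63 = 2454/(-597) - 4925/63 = 2454*(-1/597) - 4925*1/63 = -818/199 - 4925/63 = -1031609/12537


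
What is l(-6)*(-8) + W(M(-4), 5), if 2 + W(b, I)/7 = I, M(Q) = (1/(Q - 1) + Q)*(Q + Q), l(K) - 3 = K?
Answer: 45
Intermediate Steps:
l(K) = 3 + K
M(Q) = 2*Q*(Q + 1/(-1 + Q)) (M(Q) = (1/(-1 + Q) + Q)*(2*Q) = (Q + 1/(-1 + Q))*(2*Q) = 2*Q*(Q + 1/(-1 + Q)))
W(b, I) = -14 + 7*I
l(-6)*(-8) + W(M(-4), 5) = (3 - 6)*(-8) + (-14 + 7*5) = -3*(-8) + (-14 + 35) = 24 + 21 = 45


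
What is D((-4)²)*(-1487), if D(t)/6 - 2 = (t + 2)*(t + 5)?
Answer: -3390360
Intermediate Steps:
D(t) = 12 + 6*(2 + t)*(5 + t) (D(t) = 12 + 6*((t + 2)*(t + 5)) = 12 + 6*((2 + t)*(5 + t)) = 12 + 6*(2 + t)*(5 + t))
D((-4)²)*(-1487) = (72 + 6*((-4)²)² + 42*(-4)²)*(-1487) = (72 + 6*16² + 42*16)*(-1487) = (72 + 6*256 + 672)*(-1487) = (72 + 1536 + 672)*(-1487) = 2280*(-1487) = -3390360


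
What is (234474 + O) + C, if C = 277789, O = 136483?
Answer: 648746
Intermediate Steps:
(234474 + O) + C = (234474 + 136483) + 277789 = 370957 + 277789 = 648746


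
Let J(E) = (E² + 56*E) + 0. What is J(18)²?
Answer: 1774224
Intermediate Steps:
J(E) = E² + 56*E
J(18)² = (18*(56 + 18))² = (18*74)² = 1332² = 1774224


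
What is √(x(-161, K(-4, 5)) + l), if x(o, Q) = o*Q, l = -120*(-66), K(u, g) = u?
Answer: 2*√2141 ≈ 92.542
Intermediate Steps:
l = 7920
x(o, Q) = Q*o
√(x(-161, K(-4, 5)) + l) = √(-4*(-161) + 7920) = √(644 + 7920) = √8564 = 2*√2141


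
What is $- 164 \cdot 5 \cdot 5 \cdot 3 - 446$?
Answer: $-12746$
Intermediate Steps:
$- 164 \cdot 5 \cdot 5 \cdot 3 - 446 = - 164 \cdot 25 \cdot 3 - 446 = \left(-164\right) 75 - 446 = -12300 - 446 = -12746$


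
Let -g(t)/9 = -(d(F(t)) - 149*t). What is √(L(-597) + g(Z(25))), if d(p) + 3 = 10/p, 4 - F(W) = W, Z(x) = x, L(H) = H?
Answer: I*√1673511/7 ≈ 184.81*I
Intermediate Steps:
F(W) = 4 - W
d(p) = -3 + 10/p
g(t) = -27 - 1341*t + 90/(4 - t) (g(t) = -(-9)*((-3 + 10/(4 - t)) - 149*t) = -(-9)*(-3 - 149*t + 10/(4 - t)) = -9*(3 - 10/(4 - t) + 149*t) = -27 - 1341*t + 90/(4 - t))
√(L(-597) + g(Z(25))) = √(-597 + 9*(2 - 149*25² + 593*25)/(-4 + 25)) = √(-597 + 9*(2 - 149*625 + 14825)/21) = √(-597 + 9*(1/21)*(2 - 93125 + 14825)) = √(-597 + 9*(1/21)*(-78298)) = √(-597 - 234894/7) = √(-239073/7) = I*√1673511/7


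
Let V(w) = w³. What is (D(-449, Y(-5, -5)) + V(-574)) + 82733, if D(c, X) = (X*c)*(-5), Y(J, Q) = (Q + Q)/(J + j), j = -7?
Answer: -1134207721/6 ≈ -1.8903e+8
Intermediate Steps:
Y(J, Q) = 2*Q/(-7 + J) (Y(J, Q) = (Q + Q)/(J - 7) = (2*Q)/(-7 + J) = 2*Q/(-7 + J))
D(c, X) = -5*X*c
(D(-449, Y(-5, -5)) + V(-574)) + 82733 = (-5*2*(-5)/(-7 - 5)*(-449) + (-574)³) + 82733 = (-5*2*(-5)/(-12)*(-449) - 189119224) + 82733 = (-5*2*(-5)*(-1/12)*(-449) - 189119224) + 82733 = (-5*⅚*(-449) - 189119224) + 82733 = (11225/6 - 189119224) + 82733 = -1134704119/6 + 82733 = -1134207721/6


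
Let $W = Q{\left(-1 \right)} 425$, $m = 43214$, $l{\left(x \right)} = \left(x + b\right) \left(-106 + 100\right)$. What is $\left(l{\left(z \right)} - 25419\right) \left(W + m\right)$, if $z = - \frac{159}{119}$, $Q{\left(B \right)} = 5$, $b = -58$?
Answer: $-1136330595$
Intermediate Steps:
$z = - \frac{159}{119}$ ($z = \left(-159\right) \frac{1}{119} = - \frac{159}{119} \approx -1.3361$)
$l{\left(x \right)} = 348 - 6 x$ ($l{\left(x \right)} = \left(x - 58\right) \left(-106 + 100\right) = \left(-58 + x\right) \left(-6\right) = 348 - 6 x$)
$W = 2125$ ($W = 5 \cdot 425 = 2125$)
$\left(l{\left(z \right)} - 25419\right) \left(W + m\right) = \left(\left(348 - - \frac{954}{119}\right) - 25419\right) \left(2125 + 43214\right) = \left(\left(348 + \frac{954}{119}\right) - 25419\right) 45339 = \left(\frac{42366}{119} - 25419\right) 45339 = \left(- \frac{2982495}{119}\right) 45339 = -1136330595$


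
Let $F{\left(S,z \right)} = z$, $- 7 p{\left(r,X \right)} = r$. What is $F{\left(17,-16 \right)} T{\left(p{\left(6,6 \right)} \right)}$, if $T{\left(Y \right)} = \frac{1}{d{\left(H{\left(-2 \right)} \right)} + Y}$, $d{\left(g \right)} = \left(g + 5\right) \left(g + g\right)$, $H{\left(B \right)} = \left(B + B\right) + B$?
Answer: $- \frac{56}{39} \approx -1.4359$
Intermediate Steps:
$p{\left(r,X \right)} = - \frac{r}{7}$
$H{\left(B \right)} = 3 B$ ($H{\left(B \right)} = 2 B + B = 3 B$)
$d{\left(g \right)} = 2 g \left(5 + g\right)$ ($d{\left(g \right)} = \left(5 + g\right) 2 g = 2 g \left(5 + g\right)$)
$T{\left(Y \right)} = \frac{1}{12 + Y}$ ($T{\left(Y \right)} = \frac{1}{2 \cdot 3 \left(-2\right) \left(5 + 3 \left(-2\right)\right) + Y} = \frac{1}{2 \left(-6\right) \left(5 - 6\right) + Y} = \frac{1}{2 \left(-6\right) \left(-1\right) + Y} = \frac{1}{12 + Y}$)
$F{\left(17,-16 \right)} T{\left(p{\left(6,6 \right)} \right)} = - \frac{16}{12 - \frac{6}{7}} = - \frac{16}{\frac{78}{7}} = \left(-16\right) \frac{7}{78} = - \frac{56}{39}$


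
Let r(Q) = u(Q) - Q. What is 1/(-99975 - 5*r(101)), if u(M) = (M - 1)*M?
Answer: -1/149970 ≈ -6.6680e-6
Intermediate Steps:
u(M) = M*(-1 + M) (u(M) = (-1 + M)*M = M*(-1 + M))
r(Q) = -Q + Q*(-1 + Q) (r(Q) = Q*(-1 + Q) - Q = -Q + Q*(-1 + Q))
1/(-99975 - 5*r(101)) = 1/(-99975 - 505*(-2 + 101)) = 1/(-99975 - 505*99) = 1/(-99975 - 5*9999) = 1/(-99975 - 49995) = 1/(-149970) = -1/149970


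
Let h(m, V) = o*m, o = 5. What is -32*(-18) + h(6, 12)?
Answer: 606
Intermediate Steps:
h(m, V) = 5*m
-32*(-18) + h(6, 12) = -32*(-18) + 5*6 = 576 + 30 = 606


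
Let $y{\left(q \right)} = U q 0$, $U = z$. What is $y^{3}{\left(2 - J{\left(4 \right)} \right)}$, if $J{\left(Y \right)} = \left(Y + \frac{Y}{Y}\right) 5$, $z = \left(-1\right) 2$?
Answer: $0$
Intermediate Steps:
$z = -2$
$J{\left(Y \right)} = 5 + 5 Y$ ($J{\left(Y \right)} = \left(Y + 1\right) 5 = \left(1 + Y\right) 5 = 5 + 5 Y$)
$U = -2$
$y{\left(q \right)} = 0$ ($y{\left(q \right)} = - 2 q 0 = 0$)
$y^{3}{\left(2 - J{\left(4 \right)} \right)} = 0^{3} = 0$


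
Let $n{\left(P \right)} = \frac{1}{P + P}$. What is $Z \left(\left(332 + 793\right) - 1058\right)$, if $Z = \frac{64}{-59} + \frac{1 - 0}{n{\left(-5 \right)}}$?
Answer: $- \frac{43818}{59} \approx -742.68$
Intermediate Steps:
$n{\left(P \right)} = \frac{1}{2 P}$
$Z = - \frac{654}{59}$ ($Z = \frac{64}{-59} + \frac{1 - 0}{\frac{1}{2} \frac{1}{-5}} = 64 \left(- \frac{1}{59}\right) + \frac{1 + 0}{\frac{1}{2} \left(- \frac{1}{5}\right)} = - \frac{64}{59} + 1 \frac{1}{- \frac{1}{10}} = - \frac{64}{59} + 1 \left(-10\right) = - \frac{64}{59} - 10 = - \frac{654}{59} \approx -11.085$)
$Z \left(\left(332 + 793\right) - 1058\right) = - \frac{654 \left(\left(332 + 793\right) - 1058\right)}{59} = - \frac{654 \left(1125 - 1058\right)}{59} = \left(- \frac{654}{59}\right) 67 = - \frac{43818}{59}$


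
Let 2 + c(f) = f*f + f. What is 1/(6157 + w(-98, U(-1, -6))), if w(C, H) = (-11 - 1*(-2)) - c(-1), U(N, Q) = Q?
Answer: 1/6150 ≈ 0.00016260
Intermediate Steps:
c(f) = -2 + f + f**2 (c(f) = -2 + (f*f + f) = -2 + (f**2 + f) = -2 + (f + f**2) = -2 + f + f**2)
w(C, H) = -7 (w(C, H) = (-11 - 1*(-2)) - (-2 - 1 + (-1)**2) = (-11 + 2) - (-2 - 1 + 1) = -9 - 1*(-2) = -9 + 2 = -7)
1/(6157 + w(-98, U(-1, -6))) = 1/(6157 - 7) = 1/6150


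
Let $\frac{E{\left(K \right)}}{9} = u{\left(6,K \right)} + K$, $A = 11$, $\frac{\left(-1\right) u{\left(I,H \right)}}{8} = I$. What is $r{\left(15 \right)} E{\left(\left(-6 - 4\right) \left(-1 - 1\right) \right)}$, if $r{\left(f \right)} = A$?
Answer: $-2772$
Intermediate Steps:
$u{\left(I,H \right)} = - 8 I$
$r{\left(f \right)} = 11$
$E{\left(K \right)} = -432 + 9 K$ ($E{\left(K \right)} = 9 \left(\left(-8\right) 6 + K\right) = 9 \left(-48 + K\right) = -432 + 9 K$)
$r{\left(15 \right)} E{\left(\left(-6 - 4\right) \left(-1 - 1\right) \right)} = 11 \left(-432 + 9 \left(-6 - 4\right) \left(-1 - 1\right)\right) = 11 \left(-432 + 9 \left(- 10 \left(-1 + \left(-5 + 4\right)\right)\right)\right) = 11 \left(-432 + 9 \left(- 10 \left(-1 - 1\right)\right)\right) = 11 \left(-432 + 9 \left(\left(-10\right) \left(-2\right)\right)\right) = 11 \left(-432 + 9 \cdot 20\right) = 11 \left(-432 + 180\right) = 11 \left(-252\right) = -2772$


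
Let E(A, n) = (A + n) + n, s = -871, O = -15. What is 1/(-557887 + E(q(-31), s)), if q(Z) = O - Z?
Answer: -1/559613 ≈ -1.7869e-6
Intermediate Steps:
q(Z) = -15 - Z
E(A, n) = A + 2*n
1/(-557887 + E(q(-31), s)) = 1/(-557887 + ((-15 - 1*(-31)) + 2*(-871))) = 1/(-557887 + ((-15 + 31) - 1742)) = 1/(-557887 + (16 - 1742)) = 1/(-557887 - 1726) = 1/(-559613) = -1/559613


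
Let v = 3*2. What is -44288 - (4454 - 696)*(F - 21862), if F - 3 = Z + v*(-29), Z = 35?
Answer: 82624196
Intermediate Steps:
v = 6
F = -136 (F = 3 + (35 + 6*(-29)) = 3 + (35 - 174) = 3 - 139 = -136)
-44288 - (4454 - 696)*(F - 21862) = -44288 - (4454 - 696)*(-136 - 21862) = -44288 - 3758*(-21998) = -44288 - 1*(-82668484) = -44288 + 82668484 = 82624196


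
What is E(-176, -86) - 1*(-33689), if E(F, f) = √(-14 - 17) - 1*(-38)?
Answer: 33727 + I*√31 ≈ 33727.0 + 5.5678*I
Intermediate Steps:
E(F, f) = 38 + I*√31 (E(F, f) = √(-31) + 38 = I*√31 + 38 = 38 + I*√31)
E(-176, -86) - 1*(-33689) = (38 + I*√31) - 1*(-33689) = (38 + I*√31) + 33689 = 33727 + I*√31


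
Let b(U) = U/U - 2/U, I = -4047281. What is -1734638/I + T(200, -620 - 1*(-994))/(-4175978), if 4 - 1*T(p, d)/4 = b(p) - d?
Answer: 180942666608119/422533910395450 ≈ 0.42823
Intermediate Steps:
b(U) = 1 - 2/U
T(p, d) = 16 + 4*d - 4*(-2 + p)/p (T(p, d) = 16 - 4*((-2 + p)/p - d) = 16 - 4*(-d + (-2 + p)/p) = 16 + (4*d - 4*(-2 + p)/p) = 16 + 4*d - 4*(-2 + p)/p)
-1734638/I + T(200, -620 - 1*(-994))/(-4175978) = -1734638/(-4047281) + (12 + 4*(-620 - 1*(-994)) + 8/200)/(-4175978) = -1734638*(-1/4047281) + (12 + 4*(-620 + 994) + 8*(1/200))*(-1/4175978) = 1734638/4047281 + (12 + 4*374 + 1/25)*(-1/4175978) = 1734638/4047281 + (12 + 1496 + 1/25)*(-1/4175978) = 1734638/4047281 + (37701/25)*(-1/4175978) = 1734638/4047281 - 37701/104399450 = 180942666608119/422533910395450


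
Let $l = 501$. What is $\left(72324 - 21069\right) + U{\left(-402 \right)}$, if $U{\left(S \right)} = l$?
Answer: $51756$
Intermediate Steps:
$U{\left(S \right)} = 501$
$\left(72324 - 21069\right) + U{\left(-402 \right)} = \left(72324 - 21069\right) + 501 = 51255 + 501 = 51756$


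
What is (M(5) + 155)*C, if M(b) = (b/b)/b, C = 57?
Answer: 44232/5 ≈ 8846.4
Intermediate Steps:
M(b) = 1/b
(M(5) + 155)*C = (1/5 + 155)*57 = (⅕ + 155)*57 = (776/5)*57 = 44232/5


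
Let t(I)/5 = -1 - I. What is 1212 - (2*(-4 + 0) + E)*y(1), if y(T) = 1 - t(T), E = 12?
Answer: 1168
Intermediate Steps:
t(I) = -5 - 5*I (t(I) = 5*(-1 - I) = -5 - 5*I)
y(T) = 6 + 5*T (y(T) = 1 - (-5 - 5*T) = 1 + (5 + 5*T) = 6 + 5*T)
1212 - (2*(-4 + 0) + E)*y(1) = 1212 - (2*(-4 + 0) + 12)*(6 + 5*1) = 1212 - (2*(-4) + 12)*(6 + 5) = 1212 - (-8 + 12)*11 = 1212 - 4*11 = 1212 - 1*44 = 1212 - 44 = 1168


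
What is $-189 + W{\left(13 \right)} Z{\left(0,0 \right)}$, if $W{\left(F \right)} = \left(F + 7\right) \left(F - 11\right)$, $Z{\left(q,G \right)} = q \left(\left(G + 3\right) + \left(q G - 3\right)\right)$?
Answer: $-189$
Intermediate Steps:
$Z{\left(q,G \right)} = q \left(G + G q\right)$ ($Z{\left(q,G \right)} = q \left(\left(3 + G\right) + \left(G q - 3\right)\right) = q \left(\left(3 + G\right) + \left(-3 + G q\right)\right) = q \left(G + G q\right)$)
$W{\left(F \right)} = \left(-11 + F\right) \left(7 + F\right)$ ($W{\left(F \right)} = \left(7 + F\right) \left(-11 + F\right) = \left(-11 + F\right) \left(7 + F\right)$)
$-189 + W{\left(13 \right)} Z{\left(0,0 \right)} = -189 + \left(-77 + 13^{2} - 52\right) 0 \cdot 0 \left(1 + 0\right) = -189 + \left(-77 + 169 - 52\right) 0 \cdot 0 \cdot 1 = -189 + 40 \cdot 0 = -189 + 0 = -189$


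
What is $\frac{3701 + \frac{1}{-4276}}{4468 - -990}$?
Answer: $\frac{15825475}{23338408} \approx 0.67809$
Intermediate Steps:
$\frac{3701 + \frac{1}{-4276}}{4468 - -990} = \frac{3701 - \frac{1}{4276}}{4468 + 990} = \frac{15825475}{4276 \cdot 5458} = \frac{15825475}{4276} \cdot \frac{1}{5458} = \frac{15825475}{23338408}$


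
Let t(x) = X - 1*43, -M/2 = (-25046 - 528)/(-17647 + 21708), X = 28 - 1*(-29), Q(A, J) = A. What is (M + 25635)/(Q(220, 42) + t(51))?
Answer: 104154883/950274 ≈ 109.61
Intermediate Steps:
X = 57 (X = 28 + 29 = 57)
M = 51148/4061 (M = -2*(-25046 - 528)/(-17647 + 21708) = -(-51148)/4061 = -2*(-25574/4061) = 51148/4061 ≈ 12.595)
t(x) = 14 (t(x) = 57 - 1*43 = 57 - 43 = 14)
(M + 25635)/(Q(220, 42) + t(51)) = (51148/4061 + 25635)/(220 + 14) = (104154883/4061)/234 = (104154883/4061)*(1/234) = 104154883/950274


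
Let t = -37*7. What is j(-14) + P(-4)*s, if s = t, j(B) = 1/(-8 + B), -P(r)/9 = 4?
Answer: 205127/22 ≈ 9324.0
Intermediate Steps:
P(r) = -36 (P(r) = -9*4 = -36)
t = -259
s = -259
j(-14) + P(-4)*s = 1/(-8 - 14) - 36*(-259) = 1/(-22) + 9324 = -1/22 + 9324 = 205127/22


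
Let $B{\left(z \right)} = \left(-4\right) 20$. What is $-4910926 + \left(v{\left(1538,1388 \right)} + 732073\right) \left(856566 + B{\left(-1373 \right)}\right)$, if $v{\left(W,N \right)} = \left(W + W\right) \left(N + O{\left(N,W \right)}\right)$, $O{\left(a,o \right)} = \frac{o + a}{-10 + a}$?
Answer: $\frac{2955366409922448}{689} \approx 4.2894 \cdot 10^{12}$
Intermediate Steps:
$O{\left(a,o \right)} = \frac{a + o}{-10 + a}$
$B{\left(z \right)} = -80$
$v{\left(W,N \right)} = 2 W \left(N + \frac{N + W}{-10 + N}\right)$ ($v{\left(W,N \right)} = \left(W + W\right) \left(N + \frac{N + W}{-10 + N}\right) = 2 W \left(N + \frac{N + W}{-10 + N}\right)$)
$-4910926 + \left(v{\left(1538,1388 \right)} + 732073\right) \left(856566 + B{\left(-1373 \right)}\right) = -4910926 + \left(2 \cdot 1538 \frac{1}{-10 + 1388} \left(1388 + 1538 + 1388 \left(-10 + 1388\right)\right) + 732073\right) \left(856566 - 80\right) = -4910926 + \left(2 \cdot 1538 \cdot \frac{1}{1378} \left(1388 + 1538 + 1388 \cdot 1378\right) + 732073\right) 856486 = -4910926 + \left(2 \cdot 1538 \cdot \frac{1}{1378} \left(1388 + 1538 + 1912664\right) + 732073\right) 856486 = -4910926 + \left(2 \cdot 1538 \cdot \frac{1}{1378} \cdot 1915590 + 732073\right) 856486 = -4910926 + \left(\frac{2946177420}{689} + 732073\right) 856486 = -4910926 + \frac{3450575717}{689} \cdot 856486 = -4910926 + \frac{2955369793550462}{689} = \frac{2955366409922448}{689}$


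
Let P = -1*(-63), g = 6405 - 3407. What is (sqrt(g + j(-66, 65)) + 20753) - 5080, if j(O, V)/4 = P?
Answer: 15673 + 5*sqrt(130) ≈ 15730.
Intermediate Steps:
g = 2998
P = 63
j(O, V) = 252 (j(O, V) = 4*63 = 252)
(sqrt(g + j(-66, 65)) + 20753) - 5080 = (sqrt(2998 + 252) + 20753) - 5080 = (sqrt(3250) + 20753) - 5080 = (5*sqrt(130) + 20753) - 5080 = (20753 + 5*sqrt(130)) - 5080 = 15673 + 5*sqrt(130)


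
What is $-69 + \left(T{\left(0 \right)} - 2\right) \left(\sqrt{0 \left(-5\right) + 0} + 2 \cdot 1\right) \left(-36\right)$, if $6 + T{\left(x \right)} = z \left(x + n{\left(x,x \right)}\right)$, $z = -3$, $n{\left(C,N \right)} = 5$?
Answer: $1587$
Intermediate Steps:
$T{\left(x \right)} = -21 - 3 x$ ($T{\left(x \right)} = -6 - 3 \left(x + 5\right) = -6 - 3 \left(5 + x\right) = -6 - \left(15 + 3 x\right) = -21 - 3 x$)
$-69 + \left(T{\left(0 \right)} - 2\right) \left(\sqrt{0 \left(-5\right) + 0} + 2 \cdot 1\right) \left(-36\right) = -69 + \left(\left(-21 - 0\right) - 2\right) \left(\sqrt{0 \left(-5\right) + 0} + 2 \cdot 1\right) \left(-36\right) = -69 + \left(\left(-21 + 0\right) - 2\right) \left(\sqrt{0 + 0} + 2\right) \left(-36\right) = -69 + \left(-21 - 2\right) \left(\sqrt{0} + 2\right) \left(-36\right) = -69 + - 23 \left(0 + 2\right) \left(-36\right) = -69 + \left(-23\right) 2 \left(-36\right) = -69 - -1656 = -69 + 1656 = 1587$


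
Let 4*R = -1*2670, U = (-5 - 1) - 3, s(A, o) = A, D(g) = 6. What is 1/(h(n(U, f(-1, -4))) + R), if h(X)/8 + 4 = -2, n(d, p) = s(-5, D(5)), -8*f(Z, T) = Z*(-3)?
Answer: -2/1431 ≈ -0.0013976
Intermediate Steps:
f(Z, T) = 3*Z/8 (f(Z, T) = -Z*(-3)/8 = -(-3)*Z/8 = 3*Z/8)
U = -9 (U = -6 - 3 = -9)
n(d, p) = -5
h(X) = -48 (h(X) = -32 + 8*(-2) = -32 - 16 = -48)
R = -1335/2 (R = (-1*2670)/4 = (¼)*(-2670) = -1335/2 ≈ -667.50)
1/(h(n(U, f(-1, -4))) + R) = 1/(-48 - 1335/2) = 1/(-1431/2) = -2/1431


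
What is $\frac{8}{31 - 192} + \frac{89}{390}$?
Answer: $\frac{11209}{62790} \approx 0.17852$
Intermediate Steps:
$\frac{8}{31 - 192} + \frac{89}{390} = \frac{8}{31 - 192} + 89 \cdot \frac{1}{390} = \frac{8}{-161} + \frac{89}{390} = 8 \left(- \frac{1}{161}\right) + \frac{89}{390} = - \frac{8}{161} + \frac{89}{390} = \frac{11209}{62790}$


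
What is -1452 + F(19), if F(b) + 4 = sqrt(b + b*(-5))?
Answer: -1456 + 2*I*sqrt(19) ≈ -1456.0 + 8.7178*I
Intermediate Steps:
F(b) = -4 + 2*sqrt(-b) (F(b) = -4 + sqrt(b + b*(-5)) = -4 + sqrt(b - 5*b) = -4 + sqrt(-4*b) = -4 + 2*sqrt(-b))
-1452 + F(19) = -1452 + (-4 + 2*sqrt(-1*19)) = -1452 + (-4 + 2*sqrt(-19)) = -1452 + (-4 + 2*(I*sqrt(19))) = -1452 + (-4 + 2*I*sqrt(19)) = -1456 + 2*I*sqrt(19)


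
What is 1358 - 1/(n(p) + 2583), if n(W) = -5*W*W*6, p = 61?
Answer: 148085827/109047 ≈ 1358.0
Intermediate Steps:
n(W) = -30*W² (n(W) = -5*W²*6 = -30*W²)
1358 - 1/(n(p) + 2583) = 1358 - 1/(-30*61² + 2583) = 1358 - 1/(-30*3721 + 2583) = 1358 - 1/(-111630 + 2583) = 1358 - 1/(-109047) = 1358 - 1*(-1/109047) = 1358 + 1/109047 = 148085827/109047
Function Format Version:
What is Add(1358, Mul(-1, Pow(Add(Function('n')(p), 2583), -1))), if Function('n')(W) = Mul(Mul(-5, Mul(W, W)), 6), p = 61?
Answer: Rational(148085827, 109047) ≈ 1358.0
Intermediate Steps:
Function('n')(W) = Mul(-30, Pow(W, 2)) (Function('n')(W) = Mul(Mul(-5, Pow(W, 2)), 6) = Mul(-30, Pow(W, 2)))
Add(1358, Mul(-1, Pow(Add(Function('n')(p), 2583), -1))) = Add(1358, Mul(-1, Pow(Add(Mul(-30, Pow(61, 2)), 2583), -1))) = Add(1358, Mul(-1, Pow(Add(Mul(-30, 3721), 2583), -1))) = Add(1358, Mul(-1, Pow(Add(-111630, 2583), -1))) = Add(1358, Mul(-1, Pow(-109047, -1))) = Add(1358, Mul(-1, Rational(-1, 109047))) = Add(1358, Rational(1, 109047)) = Rational(148085827, 109047)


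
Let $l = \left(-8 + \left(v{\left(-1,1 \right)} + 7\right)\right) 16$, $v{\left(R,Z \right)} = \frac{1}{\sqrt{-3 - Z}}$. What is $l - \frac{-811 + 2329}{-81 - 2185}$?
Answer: $- \frac{1579}{103} - 8 i \approx -15.33 - 8.0 i$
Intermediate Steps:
$v{\left(R,Z \right)} = \frac{1}{\sqrt{-3 - Z}}$
$l = -16 - 8 i$ ($l = \left(-8 + \left(\frac{1}{\sqrt{-3 - 1}} + 7\right)\right) 16 = \left(-8 + \left(\frac{1}{\sqrt{-4}} + 7\right)\right) 16 = \left(-8 + \left(- \frac{i}{2} + 7\right)\right) 16 = \left(-8 + \left(7 - \frac{i}{2}\right)\right) 16 = \left(-1 - \frac{i}{2}\right) 16 = -16 - 8 i \approx -16.0 - 8.0 i$)
$l - \frac{-811 + 2329}{-81 - 2185} = \left(-16 - 8 i\right) - \frac{-811 + 2329}{-81 - 2185} = \left(-16 - 8 i\right) - \frac{1518}{-2266} = \left(-16 - 8 i\right) - 1518 \left(- \frac{1}{2266}\right) = \left(-16 - 8 i\right) - - \frac{69}{103} = \left(-16 - 8 i\right) + \frac{69}{103} = - \frac{1579}{103} - 8 i$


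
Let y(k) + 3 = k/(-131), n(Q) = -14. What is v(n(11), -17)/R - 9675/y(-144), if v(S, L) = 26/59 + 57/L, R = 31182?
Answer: 13213136053907/2595870318 ≈ 5090.1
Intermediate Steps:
v(S, L) = 26/59 + 57/L (v(S, L) = 26*(1/59) + 57/L = 26/59 + 57/L)
y(k) = -3 - k/131 (y(k) = -3 + k/(-131) = -3 + k*(-1/131) = -3 - k/131)
v(n(11), -17)/R - 9675/y(-144) = (26/59 + 57/(-17))/31182 - 9675/(-3 - 1/131*(-144)) = (26/59 + 57*(-1/17))*(1/31182) - 9675/(-3 + 144/131) = (26/59 - 57/17)*(1/31182) - 9675/(-249/131) = -2921/1003*1/31182 - 9675*(-131/249) = -2921/31275546 + 422475/83 = 13213136053907/2595870318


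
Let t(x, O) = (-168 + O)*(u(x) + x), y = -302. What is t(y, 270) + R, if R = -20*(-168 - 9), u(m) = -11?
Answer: -28386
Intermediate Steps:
t(x, O) = (-168 + O)*(-11 + x)
R = 3540 (R = -20*(-177) = 3540)
t(y, 270) + R = (1848 - 168*(-302) - 11*270 + 270*(-302)) + 3540 = (1848 + 50736 - 2970 - 81540) + 3540 = -31926 + 3540 = -28386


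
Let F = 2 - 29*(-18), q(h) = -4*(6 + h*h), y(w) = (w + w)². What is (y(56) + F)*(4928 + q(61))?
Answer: -130418640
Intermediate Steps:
y(w) = 4*w² (y(w) = (2*w)² = 4*w²)
q(h) = -24 - 4*h² (q(h) = -4*(6 + h²) = -24 - 4*h²)
F = 524 (F = 2 + 522 = 524)
(y(56) + F)*(4928 + q(61)) = (4*56² + 524)*(4928 + (-24 - 4*61²)) = (4*3136 + 524)*(4928 + (-24 - 4*3721)) = (12544 + 524)*(4928 + (-24 - 14884)) = 13068*(4928 - 14908) = 13068*(-9980) = -130418640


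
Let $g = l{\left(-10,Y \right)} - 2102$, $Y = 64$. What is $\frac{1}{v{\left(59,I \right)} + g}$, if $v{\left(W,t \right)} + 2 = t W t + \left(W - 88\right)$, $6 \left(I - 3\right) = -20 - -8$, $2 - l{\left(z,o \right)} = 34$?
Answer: $- \frac{1}{2106} \approx -0.00047483$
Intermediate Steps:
$l{\left(z,o \right)} = -32$ ($l{\left(z,o \right)} = 2 - 34 = -32$)
$g = -2134$ ($g = -32 - 2102 = -2134$)
$I = 1$ ($I = 3 + \frac{-20 - -8}{6} = 3 + \frac{-20 + 8}{6} = 3 + \frac{1}{6} \left(-12\right) = 3 - 2 = 1$)
$v{\left(W,t \right)} = -90 + W + W t^{2}$ ($v{\left(W,t \right)} = -2 + \left(t W t + \left(W - 88\right)\right) = -2 + \left(W t t + \left(-88 + W\right)\right) = -2 + \left(W t^{2} + \left(-88 + W\right)\right) = -2 + \left(-88 + W + W t^{2}\right) = -90 + W + W t^{2}$)
$\frac{1}{v{\left(59,I \right)} + g} = \frac{1}{\left(-90 + 59 + 59 \cdot 1^{2}\right) - 2134} = \frac{1}{\left(-90 + 59 + 59 \cdot 1\right) - 2134} = \frac{1}{\left(-90 + 59 + 59\right) - 2134} = \frac{1}{28 - 2134} = \frac{1}{-2106} = - \frac{1}{2106}$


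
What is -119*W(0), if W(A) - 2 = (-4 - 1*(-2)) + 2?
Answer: -238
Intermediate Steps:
W(A) = 2 (W(A) = 2 + ((-4 - 1*(-2)) + 2) = 2 + ((-4 + 2) + 2) = 2 + (-2 + 2) = 2 + 0 = 2)
-119*W(0) = -119*2 = -238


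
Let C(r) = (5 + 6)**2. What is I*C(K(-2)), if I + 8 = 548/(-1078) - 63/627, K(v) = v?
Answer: -969793/931 ≈ -1041.7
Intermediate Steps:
C(r) = 121 (C(r) = 11**2 = 121)
I = -88163/10241 (I = -8 + (548/(-1078) - 63/627) = -8 + (548*(-1/1078) - 63*1/627) = -8 + (-274/539 - 21/209) = -8 - 6235/10241 = -88163/10241 ≈ -8.6088)
I*C(K(-2)) = -88163/10241*121 = -969793/931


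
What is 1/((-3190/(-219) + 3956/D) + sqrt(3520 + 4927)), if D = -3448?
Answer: -478210353042/294609818340227 + 35637133284*sqrt(8447)/294609818340227 ≈ 0.0094943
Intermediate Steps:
1/((-3190/(-219) + 3956/D) + sqrt(3520 + 4927)) = 1/((-3190/(-219) + 3956/(-3448)) + sqrt(3520 + 4927)) = 1/((-3190*(-1/219) + 3956*(-1/3448)) + sqrt(8447)) = 1/((3190/219 - 989/862) + sqrt(8447)) = 1/(2533189/188778 + sqrt(8447))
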